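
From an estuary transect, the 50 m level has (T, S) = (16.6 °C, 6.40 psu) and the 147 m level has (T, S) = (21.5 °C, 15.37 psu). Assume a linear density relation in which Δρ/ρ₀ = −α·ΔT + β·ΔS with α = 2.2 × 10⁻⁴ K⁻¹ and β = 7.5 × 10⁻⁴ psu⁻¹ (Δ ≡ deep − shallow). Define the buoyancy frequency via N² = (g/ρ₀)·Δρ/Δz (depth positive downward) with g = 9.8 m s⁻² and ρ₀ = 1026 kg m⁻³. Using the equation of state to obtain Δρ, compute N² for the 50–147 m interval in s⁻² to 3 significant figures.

ΔT = +4.9 K, ΔS = +8.97 psu (deep − shallow).
Δρ/ρ₀ = −αΔT + βΔS = -1.078 × 10⁻³ + 6.7275 × 10⁻³ = 5.6495 × 10⁻³, so Δρ ≈ 5.796 kg m⁻³.
N² = (g/ρ₀)·Δρ/Δz = g·(Δρ/ρ₀)/Δz = 9.8 × 5.6495 × 10⁻³ / 97 = 5.7077 × 10⁻⁴ s⁻² ≈ 5.71 × 10⁻⁴ s⁻².

5.71 × 10⁻⁴ s⁻²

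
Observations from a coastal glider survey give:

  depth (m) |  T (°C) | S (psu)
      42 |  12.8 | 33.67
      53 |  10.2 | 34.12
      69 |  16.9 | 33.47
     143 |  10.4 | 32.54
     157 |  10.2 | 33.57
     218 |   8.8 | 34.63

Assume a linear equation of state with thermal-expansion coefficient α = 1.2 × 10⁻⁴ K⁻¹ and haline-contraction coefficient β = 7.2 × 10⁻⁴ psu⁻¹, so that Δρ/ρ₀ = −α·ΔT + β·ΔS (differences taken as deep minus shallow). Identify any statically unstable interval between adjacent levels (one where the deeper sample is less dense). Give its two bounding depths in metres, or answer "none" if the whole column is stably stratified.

Evaluate Δρ/ρ₀ = −αΔT + βΔS across each adjacent pair:
  42–53 m: −αΔT+βΔS = −(1.2 × 10⁻⁴)(-2.6)+(7.2 × 10⁻⁴)(+0.45) = 6.4 × 10⁻⁴ → stable
  53–69 m: −αΔT+βΔS = −(1.2 × 10⁻⁴)(+6.7)+(7.2 × 10⁻⁴)(-0.65) = -1.3 × 10⁻³ → UNSTABLE
  69–143 m: −αΔT+βΔS = −(1.2 × 10⁻⁴)(-6.5)+(7.2 × 10⁻⁴)(-0.93) = 1.1 × 10⁻⁴ → stable
  143–157 m: −αΔT+βΔS = −(1.2 × 10⁻⁴)(-0.2)+(7.2 × 10⁻⁴)(+1.03) = 7.7 × 10⁻⁴ → stable
  157–218 m: −αΔT+βΔS = −(1.2 × 10⁻⁴)(-1.4)+(7.2 × 10⁻⁴)(+1.06) = 9.3 × 10⁻⁴ → stable
The 53–69 m interval has Δρ < 0: lighter water underlies denser water.

53–69 m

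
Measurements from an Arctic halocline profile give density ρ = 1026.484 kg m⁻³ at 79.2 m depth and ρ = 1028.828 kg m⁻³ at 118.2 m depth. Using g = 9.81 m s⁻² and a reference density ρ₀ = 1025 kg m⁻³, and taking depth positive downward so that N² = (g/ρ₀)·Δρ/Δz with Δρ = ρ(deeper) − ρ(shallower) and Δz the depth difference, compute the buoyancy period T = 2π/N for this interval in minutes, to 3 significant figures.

Δρ = 1028.828 − 1026.484 = 2.344 kg m⁻³ over Δz = 118.2 − 79.2 = 39 m.
N² = (9.81/1025) × (2.344/39) = 5.7523 × 10⁻⁴ s⁻².
N = √(5.7523 × 10⁻⁴) = 0.023984 rad s⁻¹, so T = 2π/N = 261.97 s = 4.3662 min ≈ 4.37 min.

4.37 min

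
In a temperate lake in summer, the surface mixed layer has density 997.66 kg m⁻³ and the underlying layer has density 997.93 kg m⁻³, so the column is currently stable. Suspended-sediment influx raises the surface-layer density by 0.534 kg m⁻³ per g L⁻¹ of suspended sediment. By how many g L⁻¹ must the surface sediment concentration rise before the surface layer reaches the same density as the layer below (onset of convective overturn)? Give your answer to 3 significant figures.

Density deficit of the surface layer: 997.93 − 997.66 = 0.27 kg m⁻³.
Required change = 0.27 / 0.534 = 0.506 g L⁻¹.

0.506 g L⁻¹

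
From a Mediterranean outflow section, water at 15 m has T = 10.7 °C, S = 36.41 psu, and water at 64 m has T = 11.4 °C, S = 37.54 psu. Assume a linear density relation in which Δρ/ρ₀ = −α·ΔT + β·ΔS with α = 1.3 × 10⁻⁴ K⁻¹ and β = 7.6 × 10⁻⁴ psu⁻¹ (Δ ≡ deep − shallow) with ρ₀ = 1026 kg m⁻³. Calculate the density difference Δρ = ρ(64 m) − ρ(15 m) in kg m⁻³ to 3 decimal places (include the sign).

+0.788 kg m⁻³

ΔT = +0.7 K, ΔS = +1.13 psu (deep − shallow).
Δρ/ρ₀ = −(1.3 × 10⁻⁴)(+0.7) + (7.6 × 10⁻⁴)(+1.13) = 7.678 × 10⁻⁴.
Δρ = 1026 × (7.678 × 10⁻⁴) = +0.788 kg m⁻³.
Positive Δρ: denser below, stable.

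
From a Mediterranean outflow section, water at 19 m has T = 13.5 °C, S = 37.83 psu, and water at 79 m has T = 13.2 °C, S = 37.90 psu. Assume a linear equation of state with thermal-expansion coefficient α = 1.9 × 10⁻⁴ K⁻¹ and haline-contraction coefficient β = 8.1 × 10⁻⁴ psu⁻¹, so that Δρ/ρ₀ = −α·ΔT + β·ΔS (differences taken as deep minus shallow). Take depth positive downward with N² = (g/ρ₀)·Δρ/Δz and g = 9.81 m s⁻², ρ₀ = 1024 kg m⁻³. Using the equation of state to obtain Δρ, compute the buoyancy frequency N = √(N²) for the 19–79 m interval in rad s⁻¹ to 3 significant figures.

4.31 × 10⁻³ rad s⁻¹

ΔT = -0.3 K, ΔS = +0.07 psu (deep − shallow).
Δρ/ρ₀ = −αΔT + βΔS = 5.70 × 10⁻⁵ + 5.67 × 10⁻⁵ = 1.137 × 10⁻⁴, so Δρ ≈ 0.1164 kg m⁻³.
N² = (g/ρ₀)·Δρ/Δz = g·(Δρ/ρ₀)/Δz = 9.81 × 1.137 × 10⁻⁴ / 60 = 1.8590 × 10⁻⁵ s⁻².
N = √(1.8590 × 10⁻⁵) = 4.3116 × 10⁻³ rad s⁻¹ ≈ 4.31 × 10⁻³ rad s⁻¹.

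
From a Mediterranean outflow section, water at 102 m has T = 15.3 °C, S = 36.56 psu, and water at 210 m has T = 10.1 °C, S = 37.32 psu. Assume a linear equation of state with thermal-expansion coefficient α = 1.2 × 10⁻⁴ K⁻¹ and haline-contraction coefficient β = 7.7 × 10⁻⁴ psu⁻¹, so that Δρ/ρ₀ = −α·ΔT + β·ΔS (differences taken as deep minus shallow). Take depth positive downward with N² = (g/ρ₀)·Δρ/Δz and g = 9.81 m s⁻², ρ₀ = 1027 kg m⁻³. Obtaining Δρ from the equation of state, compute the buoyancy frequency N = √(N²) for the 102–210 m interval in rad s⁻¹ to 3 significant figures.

ΔT = -5.2 K, ΔS = +0.76 psu (deep − shallow).
Δρ/ρ₀ = −αΔT + βΔS = 6.24 × 10⁻⁴ + 5.852 × 10⁻⁴ = 1.2092 × 10⁻³, so Δρ ≈ 1.242 kg m⁻³.
N² = (g/ρ₀)·Δρ/Δz = g·(Δρ/ρ₀)/Δz = 9.81 × 1.2092 × 10⁻³ / 108 = 1.0984 × 10⁻⁴ s⁻².
N = √(1.0984 × 10⁻⁴) = 0.010480 rad s⁻¹ ≈ 0.0105 rad s⁻¹.

0.0105 rad s⁻¹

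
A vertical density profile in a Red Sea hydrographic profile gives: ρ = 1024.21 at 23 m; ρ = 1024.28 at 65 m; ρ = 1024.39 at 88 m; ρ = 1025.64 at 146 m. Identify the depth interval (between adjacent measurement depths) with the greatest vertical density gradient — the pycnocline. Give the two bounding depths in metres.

88–146 m

Compute the density gradient over each adjacent pair:
  23–65 m: Δρ/Δz = 0.07/42 = 1.7 × 10⁻³ kg m⁻⁴
  65–88 m: Δρ/Δz = 0.11/23 = 4.8 × 10⁻³ kg m⁻⁴
  88–146 m: Δρ/Δz = 1.25/58 = 0.022 kg m⁻⁴
The largest gradient is in the 88–146 m interval — the pycnocline.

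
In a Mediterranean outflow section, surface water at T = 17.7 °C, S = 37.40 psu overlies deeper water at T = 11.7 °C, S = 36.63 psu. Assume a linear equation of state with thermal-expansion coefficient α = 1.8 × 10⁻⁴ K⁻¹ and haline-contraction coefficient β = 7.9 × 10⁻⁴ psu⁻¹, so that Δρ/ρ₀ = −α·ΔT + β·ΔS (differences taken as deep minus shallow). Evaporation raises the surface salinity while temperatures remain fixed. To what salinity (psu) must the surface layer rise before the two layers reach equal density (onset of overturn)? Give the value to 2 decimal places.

38.00 psu

Neutral buoyancy requires −α(T_deep − T_surf) + β(S_deep − S_surf′) = 0.
S_surf′ = S_deep − (α/β)·ΔT = 36.63 − (1.8 × 10⁻⁴/7.9 × 10⁻⁴)·(-6.0) = 37.9971 psu.
Increase required: 37.9971 − 37.40 = 0.5971 psu.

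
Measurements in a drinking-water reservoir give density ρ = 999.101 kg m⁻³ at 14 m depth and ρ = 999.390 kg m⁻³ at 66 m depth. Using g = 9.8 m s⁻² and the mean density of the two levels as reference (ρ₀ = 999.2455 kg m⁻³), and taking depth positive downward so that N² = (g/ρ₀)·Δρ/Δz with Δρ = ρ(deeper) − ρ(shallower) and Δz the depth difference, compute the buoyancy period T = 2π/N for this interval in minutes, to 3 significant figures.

14.2 min

Δρ = 999.390 − 999.101 = 0.289 kg m⁻³ over Δz = 66 − 14 = 52 m.
N² = (9.8/999.2455) × (0.289/52) = 5.4507 × 10⁻⁵ s⁻².
N = √(5.4507 × 10⁻⁵) = 7.3829 × 10⁻³ rad s⁻¹, so T = 2π/N = 851.05 s = 14.184 min ≈ 14.2 min.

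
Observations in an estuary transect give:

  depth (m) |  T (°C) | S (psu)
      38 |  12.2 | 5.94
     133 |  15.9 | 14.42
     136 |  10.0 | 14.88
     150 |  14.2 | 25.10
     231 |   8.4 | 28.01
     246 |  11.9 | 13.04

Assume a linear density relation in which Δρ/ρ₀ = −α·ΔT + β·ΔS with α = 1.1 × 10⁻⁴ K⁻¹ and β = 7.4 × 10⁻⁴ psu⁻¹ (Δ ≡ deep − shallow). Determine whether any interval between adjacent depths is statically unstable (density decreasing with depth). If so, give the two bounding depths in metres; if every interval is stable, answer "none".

Evaluate Δρ/ρ₀ = −αΔT + βΔS across each adjacent pair:
  38–133 m: −αΔT+βΔS = −(1.1 × 10⁻⁴)(+3.7)+(7.4 × 10⁻⁴)(+8.48) = 5.9 × 10⁻³ → stable
  133–136 m: −αΔT+βΔS = −(1.1 × 10⁻⁴)(-5.9)+(7.4 × 10⁻⁴)(+0.46) = 9.9 × 10⁻⁴ → stable
  136–150 m: −αΔT+βΔS = −(1.1 × 10⁻⁴)(+4.2)+(7.4 × 10⁻⁴)(+10.22) = 7.1 × 10⁻³ → stable
  150–231 m: −αΔT+βΔS = −(1.1 × 10⁻⁴)(-5.8)+(7.4 × 10⁻⁴)(+2.91) = 2.8 × 10⁻³ → stable
  231–246 m: −αΔT+βΔS = −(1.1 × 10⁻⁴)(+3.5)+(7.4 × 10⁻⁴)(-14.97) = -0.011 → UNSTABLE
The 231–246 m interval has Δρ < 0: lighter water underlies denser water.

231–246 m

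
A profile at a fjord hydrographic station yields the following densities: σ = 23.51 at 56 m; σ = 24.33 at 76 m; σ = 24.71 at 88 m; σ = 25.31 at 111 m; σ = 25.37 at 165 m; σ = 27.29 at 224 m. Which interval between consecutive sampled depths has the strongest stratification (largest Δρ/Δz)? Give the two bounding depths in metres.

56–76 m

Compute the density gradient over each adjacent pair:
  56–76 m: Δρ/Δz = 0.82/20 = 0.041 kg m⁻⁴
  76–88 m: Δρ/Δz = 0.38/12 = 0.032 kg m⁻⁴
  88–111 m: Δρ/Δz = 0.60/23 = 0.026 kg m⁻⁴
  111–165 m: Δρ/Δz = 0.06/54 = 1.1 × 10⁻³ kg m⁻⁴
  165–224 m: Δρ/Δz = 1.92/59 = 0.033 kg m⁻⁴
The largest gradient is in the 56–76 m interval — the pycnocline.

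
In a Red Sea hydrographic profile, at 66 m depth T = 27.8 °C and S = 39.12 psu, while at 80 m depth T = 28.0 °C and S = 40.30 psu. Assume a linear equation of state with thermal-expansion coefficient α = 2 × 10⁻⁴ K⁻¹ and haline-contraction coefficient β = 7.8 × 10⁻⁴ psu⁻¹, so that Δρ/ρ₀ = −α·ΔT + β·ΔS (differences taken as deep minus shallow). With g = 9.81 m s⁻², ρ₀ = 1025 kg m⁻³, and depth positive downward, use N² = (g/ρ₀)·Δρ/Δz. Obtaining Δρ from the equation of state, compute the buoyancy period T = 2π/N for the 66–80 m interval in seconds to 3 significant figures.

ΔT = +0.2 K, ΔS = +1.18 psu (deep − shallow).
Δρ/ρ₀ = −αΔT + βΔS = -4.00 × 10⁻⁵ + 9.204 × 10⁻⁴ = 8.804 × 10⁻⁴, so Δρ ≈ 0.9024 kg m⁻³.
N² = (g/ρ₀)·Δρ/Δz = g·(Δρ/ρ₀)/Δz = 9.81 × 8.804 × 10⁻⁴ / 14 = 6.1691 × 10⁻⁴ s⁻².
N = √(6.1691 × 10⁻⁴) = 0.024838 rad s⁻¹ → T = 2π/N = 252.97 s ≈ 253 s.

253 s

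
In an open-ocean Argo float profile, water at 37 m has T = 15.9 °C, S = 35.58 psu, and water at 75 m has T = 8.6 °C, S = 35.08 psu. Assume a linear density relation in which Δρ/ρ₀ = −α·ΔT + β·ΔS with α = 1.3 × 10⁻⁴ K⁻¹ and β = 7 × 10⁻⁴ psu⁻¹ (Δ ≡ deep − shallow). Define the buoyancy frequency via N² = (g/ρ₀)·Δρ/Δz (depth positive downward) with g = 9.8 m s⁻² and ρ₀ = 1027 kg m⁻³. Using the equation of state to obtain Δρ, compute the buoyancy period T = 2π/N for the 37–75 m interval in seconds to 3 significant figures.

506 s

ΔT = -7.3 K, ΔS = -0.50 psu (deep − shallow).
Δρ/ρ₀ = −αΔT + βΔS = 9.49 × 10⁻⁴ − 3.50 × 10⁻⁴ = 5.99 × 10⁻⁴, so Δρ ≈ 0.6152 kg m⁻³.
N² = (g/ρ₀)·Δρ/Δz = g·(Δρ/ρ₀)/Δz = 9.8 × 5.99 × 10⁻⁴ / 38 = 1.5448 × 10⁻⁴ s⁻².
N = √(1.5448 × 10⁻⁴) = 0.012429 rad s⁻¹ → T = 2π/N = 505.53 s ≈ 506 s.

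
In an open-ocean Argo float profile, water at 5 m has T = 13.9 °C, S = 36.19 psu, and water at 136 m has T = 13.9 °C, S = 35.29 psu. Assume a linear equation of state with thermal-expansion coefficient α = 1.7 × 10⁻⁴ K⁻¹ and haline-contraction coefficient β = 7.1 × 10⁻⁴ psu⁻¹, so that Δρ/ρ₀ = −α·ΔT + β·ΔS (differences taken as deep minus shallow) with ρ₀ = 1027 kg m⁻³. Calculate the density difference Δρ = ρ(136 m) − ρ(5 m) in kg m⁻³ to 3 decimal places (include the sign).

ΔT = +0.0 K, ΔS = -0.90 psu (deep − shallow).
Δρ/ρ₀ = −(1.7 × 10⁻⁴)(+0.0) + (7.1 × 10⁻⁴)(-0.90) = -6.39 × 10⁻⁴.
Δρ = 1027 × (-6.39 × 10⁻⁴) = -0.656 kg m⁻³.
Negative Δρ: lighter below, statically unstable.

-0.656 kg m⁻³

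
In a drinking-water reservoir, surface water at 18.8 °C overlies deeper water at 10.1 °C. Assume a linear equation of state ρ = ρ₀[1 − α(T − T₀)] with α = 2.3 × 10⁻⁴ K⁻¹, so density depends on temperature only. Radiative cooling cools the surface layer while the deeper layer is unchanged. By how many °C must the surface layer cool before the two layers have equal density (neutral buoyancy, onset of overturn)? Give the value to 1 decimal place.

8.7 °C

With temperature the only control, equal density requires T_surf′ = T_deep.
T_surf′ = 10.1 °C.
Cooling required: 18.8 − 10.1 = 8.7 °C.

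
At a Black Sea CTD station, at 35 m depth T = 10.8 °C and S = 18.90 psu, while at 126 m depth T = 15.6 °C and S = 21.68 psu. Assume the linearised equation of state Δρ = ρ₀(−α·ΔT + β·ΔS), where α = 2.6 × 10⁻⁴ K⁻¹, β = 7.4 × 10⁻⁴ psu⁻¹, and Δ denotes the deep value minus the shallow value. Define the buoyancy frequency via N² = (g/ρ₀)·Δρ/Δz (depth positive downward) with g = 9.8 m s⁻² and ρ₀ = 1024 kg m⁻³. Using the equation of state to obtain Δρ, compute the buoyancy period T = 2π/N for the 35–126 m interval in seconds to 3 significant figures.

ΔT = +4.8 K, ΔS = +2.78 psu (deep − shallow).
Δρ/ρ₀ = −αΔT + βΔS = -1.248 × 10⁻³ + 2.0572 × 10⁻³ = 8.092 × 10⁻⁴, so Δρ ≈ 0.8286 kg m⁻³.
N² = (g/ρ₀)·Δρ/Δz = g·(Δρ/ρ₀)/Δz = 9.8 × 8.092 × 10⁻⁴ / 91 = 8.7145 × 10⁻⁵ s⁻².
N = √(8.7145 × 10⁻⁵) = 9.3351 × 10⁻³ rad s⁻¹ → T = 2π/N = 673.07 s ≈ 673 s.

673 s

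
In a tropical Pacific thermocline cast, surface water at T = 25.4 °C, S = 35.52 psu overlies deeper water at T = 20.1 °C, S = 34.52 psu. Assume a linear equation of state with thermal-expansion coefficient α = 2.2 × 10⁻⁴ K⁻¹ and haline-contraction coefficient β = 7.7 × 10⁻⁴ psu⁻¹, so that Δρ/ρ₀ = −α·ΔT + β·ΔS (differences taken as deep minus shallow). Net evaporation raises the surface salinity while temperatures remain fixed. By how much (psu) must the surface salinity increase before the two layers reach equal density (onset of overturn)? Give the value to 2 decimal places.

Neutral buoyancy requires −α(T_deep − T_surf) + β(S_deep − S_surf′) = 0.
S_surf′ = S_deep − (α/β)·ΔT = 34.52 − (2.2 × 10⁻⁴/7.7 × 10⁻⁴)·(-5.3) = 36.0343 psu.
Increase required: 36.0343 − 35.52 = 0.5143 psu.

0.51 psu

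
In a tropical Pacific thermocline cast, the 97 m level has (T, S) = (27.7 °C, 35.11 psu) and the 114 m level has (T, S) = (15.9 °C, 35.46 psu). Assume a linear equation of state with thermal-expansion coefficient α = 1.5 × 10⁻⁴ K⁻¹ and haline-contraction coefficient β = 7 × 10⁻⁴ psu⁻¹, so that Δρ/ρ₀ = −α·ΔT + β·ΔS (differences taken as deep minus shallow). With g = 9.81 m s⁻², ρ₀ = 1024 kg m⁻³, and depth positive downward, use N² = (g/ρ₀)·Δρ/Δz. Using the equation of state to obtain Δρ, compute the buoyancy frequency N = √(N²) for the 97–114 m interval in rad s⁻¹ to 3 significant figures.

ΔT = -11.8 K, ΔS = +0.35 psu (deep − shallow).
Δρ/ρ₀ = −αΔT + βΔS = 1.77 × 10⁻³ + 2.45 × 10⁻⁴ = 2.015 × 10⁻³, so Δρ ≈ 2.063 kg m⁻³.
N² = (g/ρ₀)·Δρ/Δz = g·(Δρ/ρ₀)/Δz = 9.81 × 2.015 × 10⁻³ / 17 = 1.1628 × 10⁻³ s⁻².
N = √(1.1628 × 10⁻³) = 0.034100 rad s⁻¹ ≈ 0.0341 rad s⁻¹.

0.0341 rad s⁻¹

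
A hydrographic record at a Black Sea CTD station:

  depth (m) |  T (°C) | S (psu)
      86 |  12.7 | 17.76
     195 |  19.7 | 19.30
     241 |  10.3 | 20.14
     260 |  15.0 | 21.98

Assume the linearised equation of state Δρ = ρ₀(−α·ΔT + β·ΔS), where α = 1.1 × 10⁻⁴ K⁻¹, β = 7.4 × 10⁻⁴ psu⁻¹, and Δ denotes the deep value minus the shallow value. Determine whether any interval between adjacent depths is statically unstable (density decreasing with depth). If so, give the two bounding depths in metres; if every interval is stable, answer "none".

Evaluate Δρ/ρ₀ = −αΔT + βΔS across each adjacent pair:
  86–195 m: −αΔT+βΔS = −(1.1 × 10⁻⁴)(+7.0)+(7.4 × 10⁻⁴)(+1.54) = 3.7 × 10⁻⁴ → stable
  195–241 m: −αΔT+βΔS = −(1.1 × 10⁻⁴)(-9.4)+(7.4 × 10⁻⁴)(+0.84) = 1.7 × 10⁻³ → stable
  241–260 m: −αΔT+βΔS = −(1.1 × 10⁻⁴)(+4.7)+(7.4 × 10⁻⁴)(+1.84) = 8.4 × 10⁻⁴ → stable
Every interval has Δρ > 0: the column is stably stratified throughout.

none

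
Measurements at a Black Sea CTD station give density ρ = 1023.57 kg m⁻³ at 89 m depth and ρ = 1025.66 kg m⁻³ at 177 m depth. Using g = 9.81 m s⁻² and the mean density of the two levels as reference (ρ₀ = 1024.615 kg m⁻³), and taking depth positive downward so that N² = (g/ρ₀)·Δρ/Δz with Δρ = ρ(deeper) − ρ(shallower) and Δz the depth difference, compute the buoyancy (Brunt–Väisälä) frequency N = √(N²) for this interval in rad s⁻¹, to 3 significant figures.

Δρ = 1025.66 − 1023.57 = 2.09 kg m⁻³ over Δz = 177 − 89 = 88 m.
N² = (9.81/1024.615) × (2.09/88) = 2.2739 × 10⁻⁴ s⁻².
N = √(2.2739 × 10⁻⁴) = 0.015079 rad s⁻¹ ≈ 0.0151 rad s⁻¹.

0.0151 rad s⁻¹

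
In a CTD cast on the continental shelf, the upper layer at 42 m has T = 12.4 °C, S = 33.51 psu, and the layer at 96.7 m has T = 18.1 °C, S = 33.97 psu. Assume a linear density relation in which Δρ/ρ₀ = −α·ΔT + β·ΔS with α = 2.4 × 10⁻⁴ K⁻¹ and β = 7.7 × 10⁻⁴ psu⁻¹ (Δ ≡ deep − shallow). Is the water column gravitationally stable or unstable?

unstable

ΔT = 18.1 − 12.4 = +5.7 K and ΔS = 33.97 − 33.51 = +0.46 psu (deep − shallow).
−αΔT = -1.368 × 10⁻³; βΔS = 3.542 × 10⁻⁴; sum Δρ/ρ₀ = -1.0138 × 10⁻³.
Δρ/ρ₀ < 0, so Δρ < 0: deeper water is lighter → statically unstable; the column would overturn.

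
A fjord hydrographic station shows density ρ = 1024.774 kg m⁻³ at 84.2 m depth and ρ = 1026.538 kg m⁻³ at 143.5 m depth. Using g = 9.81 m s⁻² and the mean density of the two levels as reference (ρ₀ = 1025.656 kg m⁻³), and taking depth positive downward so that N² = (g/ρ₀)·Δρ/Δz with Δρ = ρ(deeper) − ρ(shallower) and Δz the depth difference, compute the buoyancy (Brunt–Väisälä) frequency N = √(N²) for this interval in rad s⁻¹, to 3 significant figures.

0.0169 rad s⁻¹

Δρ = 1026.538 − 1024.774 = 1.764 kg m⁻³ over Δz = 143.5 − 84.2 = 59.3 m.
N² = (9.81/1025.656) × (1.764/59.3) = 2.8452 × 10⁻⁴ s⁻².
N = √(2.8452 × 10⁻⁴) = 0.016868 rad s⁻¹ ≈ 0.0169 rad s⁻¹.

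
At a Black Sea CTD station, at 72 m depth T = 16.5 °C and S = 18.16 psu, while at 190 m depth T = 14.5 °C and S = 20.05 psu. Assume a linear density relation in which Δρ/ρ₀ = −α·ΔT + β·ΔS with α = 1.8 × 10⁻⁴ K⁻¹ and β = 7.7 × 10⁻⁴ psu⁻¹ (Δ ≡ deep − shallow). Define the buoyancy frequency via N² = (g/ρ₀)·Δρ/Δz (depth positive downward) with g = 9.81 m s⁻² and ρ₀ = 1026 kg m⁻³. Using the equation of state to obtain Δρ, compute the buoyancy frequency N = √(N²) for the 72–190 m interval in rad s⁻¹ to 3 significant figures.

0.0123 rad s⁻¹

ΔT = -2.0 K, ΔS = +1.89 psu (deep − shallow).
Δρ/ρ₀ = −αΔT + βΔS = 3.60 × 10⁻⁴ + 1.4553 × 10⁻³ = 1.8153 × 10⁻³, so Δρ ≈ 1.862 kg m⁻³.
N² = (g/ρ₀)·Δρ/Δz = g·(Δρ/ρ₀)/Δz = 9.81 × 1.8153 × 10⁻³ / 118 = 1.5092 × 10⁻⁴ s⁻².
N = √(1.5092 × 10⁻⁴) = 0.012285 rad s⁻¹ ≈ 0.0123 rad s⁻¹.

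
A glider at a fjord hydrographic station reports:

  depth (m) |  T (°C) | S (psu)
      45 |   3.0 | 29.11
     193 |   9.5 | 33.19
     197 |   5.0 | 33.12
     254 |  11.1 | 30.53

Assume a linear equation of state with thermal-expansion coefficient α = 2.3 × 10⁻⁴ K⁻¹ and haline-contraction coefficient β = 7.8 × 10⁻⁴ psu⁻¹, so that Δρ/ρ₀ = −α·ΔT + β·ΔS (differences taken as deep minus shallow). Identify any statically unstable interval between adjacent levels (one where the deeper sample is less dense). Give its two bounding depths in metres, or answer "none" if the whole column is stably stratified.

Evaluate Δρ/ρ₀ = −αΔT + βΔS across each adjacent pair:
  45–193 m: −αΔT+βΔS = −(2.3 × 10⁻⁴)(+6.5)+(7.8 × 10⁻⁴)(+4.08) = 1.7 × 10⁻³ → stable
  193–197 m: −αΔT+βΔS = −(2.3 × 10⁻⁴)(-4.5)+(7.8 × 10⁻⁴)(-0.07) = 9.8 × 10⁻⁴ → stable
  197–254 m: −αΔT+βΔS = −(2.3 × 10⁻⁴)(+6.1)+(7.8 × 10⁻⁴)(-2.59) = -3.4 × 10⁻³ → UNSTABLE
The 197–254 m interval has Δρ < 0: lighter water underlies denser water.

197–254 m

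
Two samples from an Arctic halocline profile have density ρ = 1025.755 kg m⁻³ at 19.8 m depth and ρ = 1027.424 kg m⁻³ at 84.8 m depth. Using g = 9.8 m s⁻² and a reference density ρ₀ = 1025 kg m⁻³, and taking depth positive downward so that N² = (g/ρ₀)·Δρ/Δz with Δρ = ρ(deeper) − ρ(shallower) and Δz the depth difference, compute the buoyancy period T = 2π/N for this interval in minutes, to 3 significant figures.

6.68 min

Δρ = 1027.424 − 1025.755 = 1.669 kg m⁻³ over Δz = 84.8 − 19.8 = 65 m.
N² = (9.8/1025) × (1.669/65) = 2.4550 × 10⁻⁴ s⁻².
N = √(2.4550 × 10⁻⁴) = 0.015668 rad s⁻¹, so T = 2π/N = 401.02 s = 6.6837 min ≈ 6.68 min.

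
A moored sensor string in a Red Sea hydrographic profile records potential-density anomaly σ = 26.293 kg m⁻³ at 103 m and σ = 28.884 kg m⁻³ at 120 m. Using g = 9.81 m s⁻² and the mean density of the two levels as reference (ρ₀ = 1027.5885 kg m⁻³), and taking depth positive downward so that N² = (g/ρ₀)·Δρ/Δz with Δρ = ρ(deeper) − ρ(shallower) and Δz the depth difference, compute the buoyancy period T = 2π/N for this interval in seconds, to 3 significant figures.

165 s

Δρ = 1028.884 − 1026.293 = 2.591 kg m⁻³ over Δz = 120 − 103 = 17 m.
N² = (9.81/1027.5885) × (2.591/17) = 1.4550 × 10⁻³ s⁻².
N = √(1.4550 × 10⁻³) = 0.038144 rad s⁻¹, so T = 2π/N = 164.72 s ≈ 165 s.
A positive N² confirms static stability across the interval.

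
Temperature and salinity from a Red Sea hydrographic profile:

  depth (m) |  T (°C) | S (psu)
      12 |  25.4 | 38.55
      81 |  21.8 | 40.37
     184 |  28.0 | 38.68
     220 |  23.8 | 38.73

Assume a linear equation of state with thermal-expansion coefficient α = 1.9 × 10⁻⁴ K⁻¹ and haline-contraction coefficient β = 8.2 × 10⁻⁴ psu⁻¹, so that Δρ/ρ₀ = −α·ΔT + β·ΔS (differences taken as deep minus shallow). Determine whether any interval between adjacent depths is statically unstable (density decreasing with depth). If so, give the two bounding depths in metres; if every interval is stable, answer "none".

81–184 m

Evaluate Δρ/ρ₀ = −αΔT + βΔS across each adjacent pair:
  12–81 m: −αΔT+βΔS = −(1.9 × 10⁻⁴)(-3.6)+(8.2 × 10⁻⁴)(+1.82) = 2.2 × 10⁻³ → stable
  81–184 m: −αΔT+βΔS = −(1.9 × 10⁻⁴)(+6.2)+(8.2 × 10⁻⁴)(-1.69) = -2.6 × 10⁻³ → UNSTABLE
  184–220 m: −αΔT+βΔS = −(1.9 × 10⁻⁴)(-4.2)+(8.2 × 10⁻⁴)(+0.05) = 8.4 × 10⁻⁴ → stable
The 81–184 m interval has Δρ < 0: lighter water underlies denser water.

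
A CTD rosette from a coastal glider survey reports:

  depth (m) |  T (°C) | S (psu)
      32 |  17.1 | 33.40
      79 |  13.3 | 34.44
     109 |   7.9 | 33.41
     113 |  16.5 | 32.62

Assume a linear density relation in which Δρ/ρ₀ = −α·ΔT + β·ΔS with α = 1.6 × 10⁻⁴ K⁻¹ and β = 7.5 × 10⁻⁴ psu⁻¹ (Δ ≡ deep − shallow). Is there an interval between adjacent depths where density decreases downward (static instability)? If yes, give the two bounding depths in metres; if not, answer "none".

Evaluate Δρ/ρ₀ = −αΔT + βΔS across each adjacent pair:
  32–79 m: −αΔT+βΔS = −(1.6 × 10⁻⁴)(-3.8)+(7.5 × 10⁻⁴)(+1.04) = 1.4 × 10⁻³ → stable
  79–109 m: −αΔT+βΔS = −(1.6 × 10⁻⁴)(-5.4)+(7.5 × 10⁻⁴)(-1.03) = 9.2 × 10⁻⁵ → stable
  109–113 m: −αΔT+βΔS = −(1.6 × 10⁻⁴)(+8.6)+(7.5 × 10⁻⁴)(-0.79) = -2.0 × 10⁻³ → UNSTABLE
The 109–113 m interval has Δρ < 0: lighter water underlies denser water.

109–113 m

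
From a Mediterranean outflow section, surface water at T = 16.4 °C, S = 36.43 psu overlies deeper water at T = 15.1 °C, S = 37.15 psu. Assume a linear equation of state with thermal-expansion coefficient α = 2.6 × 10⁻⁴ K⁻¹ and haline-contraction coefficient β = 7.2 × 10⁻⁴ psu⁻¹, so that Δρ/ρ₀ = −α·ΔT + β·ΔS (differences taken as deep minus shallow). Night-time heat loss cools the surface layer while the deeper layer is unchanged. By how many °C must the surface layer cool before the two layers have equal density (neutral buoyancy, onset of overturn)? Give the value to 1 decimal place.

3.3 °C

Neutral buoyancy requires Δρ = 0, i.e. −α(T_deep − T_surf′) + β(S_deep − S_surf) = 0.
T_surf′ = T_deep − (β/α)·ΔS = 15.1 − (7.2 × 10⁻⁴/2.6 × 10⁻⁴)·(+0.72) = 13.106 °C.
Cooling required: 16.4 − (13.106) = 3.294 °C.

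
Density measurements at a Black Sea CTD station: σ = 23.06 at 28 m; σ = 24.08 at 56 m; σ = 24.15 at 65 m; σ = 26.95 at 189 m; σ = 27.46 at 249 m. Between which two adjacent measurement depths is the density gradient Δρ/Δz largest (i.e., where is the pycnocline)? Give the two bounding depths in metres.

Compute the density gradient over each adjacent pair:
  28–56 m: Δρ/Δz = 1.02/28 = 0.036 kg m⁻⁴
  56–65 m: Δρ/Δz = 0.07/9 = 7.8 × 10⁻³ kg m⁻⁴
  65–189 m: Δρ/Δz = 2.80/124 = 0.023 kg m⁻⁴
  189–249 m: Δρ/Δz = 0.51/60 = 8.5 × 10⁻³ kg m⁻⁴
The largest gradient is in the 28–56 m interval — the pycnocline.

28–56 m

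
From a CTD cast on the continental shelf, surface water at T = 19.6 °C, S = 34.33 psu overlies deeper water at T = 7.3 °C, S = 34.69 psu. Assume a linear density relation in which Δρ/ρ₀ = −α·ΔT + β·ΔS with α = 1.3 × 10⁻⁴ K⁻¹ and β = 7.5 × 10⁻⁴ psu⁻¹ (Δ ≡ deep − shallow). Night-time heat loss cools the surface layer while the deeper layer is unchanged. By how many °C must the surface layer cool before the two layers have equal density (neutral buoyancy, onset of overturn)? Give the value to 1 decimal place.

14.4 °C

Neutral buoyancy requires Δρ = 0, i.e. −α(T_deep − T_surf′) + β(S_deep − S_surf) = 0.
T_surf′ = T_deep − (β/α)·ΔS = 7.3 − (7.5 × 10⁻⁴/1.3 × 10⁻⁴)·(+0.36) = 5.223 °C.
Cooling required: 19.6 − (5.223) = 14.377 °C.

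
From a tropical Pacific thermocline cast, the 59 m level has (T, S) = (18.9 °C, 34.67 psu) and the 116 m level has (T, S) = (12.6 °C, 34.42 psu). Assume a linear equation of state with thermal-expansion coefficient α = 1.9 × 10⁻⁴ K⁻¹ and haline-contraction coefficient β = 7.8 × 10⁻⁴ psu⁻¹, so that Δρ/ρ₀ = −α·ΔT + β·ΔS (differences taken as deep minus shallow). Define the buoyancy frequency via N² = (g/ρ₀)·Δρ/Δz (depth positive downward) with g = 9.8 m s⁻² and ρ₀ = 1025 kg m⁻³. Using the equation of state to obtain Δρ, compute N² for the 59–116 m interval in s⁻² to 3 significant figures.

1.72 × 10⁻⁴ s⁻²

ΔT = -6.3 K, ΔS = -0.25 psu (deep − shallow).
Δρ/ρ₀ = −αΔT + βΔS = 1.197 × 10⁻³ − 1.95 × 10⁻⁴ = 1.002 × 10⁻³, so Δρ ≈ 1.027 kg m⁻³.
N² = (g/ρ₀)·Δρ/Δz = g·(Δρ/ρ₀)/Δz = 9.8 × 1.002 × 10⁻³ / 57 = 1.7227 × 10⁻⁴ s⁻² ≈ 1.72 × 10⁻⁴ s⁻².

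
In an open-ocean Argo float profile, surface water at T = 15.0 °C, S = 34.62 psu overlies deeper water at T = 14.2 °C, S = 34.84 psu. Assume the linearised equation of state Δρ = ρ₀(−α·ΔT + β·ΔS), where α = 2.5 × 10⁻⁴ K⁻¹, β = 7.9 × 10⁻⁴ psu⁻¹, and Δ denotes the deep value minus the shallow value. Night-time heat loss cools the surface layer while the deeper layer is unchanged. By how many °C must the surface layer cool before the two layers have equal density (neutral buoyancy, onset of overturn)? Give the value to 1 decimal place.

Neutral buoyancy requires Δρ = 0, i.e. −α(T_deep − T_surf′) + β(S_deep − S_surf) = 0.
T_surf′ = T_deep − (β/α)·ΔS = 14.2 − (7.9 × 10⁻⁴/2.5 × 10⁻⁴)·(+0.22) = 13.505 °C.
Cooling required: 15.0 − (13.505) = 1.495 °C.

1.5 °C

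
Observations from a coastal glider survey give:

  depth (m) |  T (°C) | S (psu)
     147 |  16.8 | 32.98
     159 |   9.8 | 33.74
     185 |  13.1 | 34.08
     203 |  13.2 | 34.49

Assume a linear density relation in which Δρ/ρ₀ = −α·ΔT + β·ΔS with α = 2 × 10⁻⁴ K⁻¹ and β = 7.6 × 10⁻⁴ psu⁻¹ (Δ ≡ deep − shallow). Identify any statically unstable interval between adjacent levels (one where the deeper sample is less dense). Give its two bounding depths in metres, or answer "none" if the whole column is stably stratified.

159–185 m

Evaluate Δρ/ρ₀ = −αΔT + βΔS across each adjacent pair:
  147–159 m: −αΔT+βΔS = −(2 × 10⁻⁴)(-7.0)+(7.6 × 10⁻⁴)(+0.76) = 2.0 × 10⁻³ → stable
  159–185 m: −αΔT+βΔS = −(2 × 10⁻⁴)(+3.3)+(7.6 × 10⁻⁴)(+0.34) = -4.0 × 10⁻⁴ → UNSTABLE
  185–203 m: −αΔT+βΔS = −(2 × 10⁻⁴)(+0.1)+(7.6 × 10⁻⁴)(+0.41) = 2.9 × 10⁻⁴ → stable
The 159–185 m interval has Δρ < 0: lighter water underlies denser water.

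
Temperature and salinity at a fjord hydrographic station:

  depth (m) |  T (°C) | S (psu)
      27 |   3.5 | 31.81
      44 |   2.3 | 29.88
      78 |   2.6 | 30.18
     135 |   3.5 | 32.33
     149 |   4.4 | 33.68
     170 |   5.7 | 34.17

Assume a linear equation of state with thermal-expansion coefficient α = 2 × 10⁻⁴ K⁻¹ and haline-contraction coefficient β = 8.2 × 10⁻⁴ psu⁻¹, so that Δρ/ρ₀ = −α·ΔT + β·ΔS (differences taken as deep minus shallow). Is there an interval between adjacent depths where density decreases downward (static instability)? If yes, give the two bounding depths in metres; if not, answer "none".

27–44 m

Evaluate Δρ/ρ₀ = −αΔT + βΔS across each adjacent pair:
  27–44 m: −αΔT+βΔS = −(2 × 10⁻⁴)(-1.2)+(8.2 × 10⁻⁴)(-1.93) = -1.3 × 10⁻³ → UNSTABLE
  44–78 m: −αΔT+βΔS = −(2 × 10⁻⁴)(+0.3)+(8.2 × 10⁻⁴)(+0.30) = 1.9 × 10⁻⁴ → stable
  78–135 m: −αΔT+βΔS = −(2 × 10⁻⁴)(+0.9)+(8.2 × 10⁻⁴)(+2.15) = 1.6 × 10⁻³ → stable
  135–149 m: −αΔT+βΔS = −(2 × 10⁻⁴)(+0.9)+(8.2 × 10⁻⁴)(+1.35) = 9.3 × 10⁻⁴ → stable
  149–170 m: −αΔT+βΔS = −(2 × 10⁻⁴)(+1.3)+(8.2 × 10⁻⁴)(+0.49) = 1.4 × 10⁻⁴ → stable
The 27–44 m interval has Δρ < 0: lighter water underlies denser water.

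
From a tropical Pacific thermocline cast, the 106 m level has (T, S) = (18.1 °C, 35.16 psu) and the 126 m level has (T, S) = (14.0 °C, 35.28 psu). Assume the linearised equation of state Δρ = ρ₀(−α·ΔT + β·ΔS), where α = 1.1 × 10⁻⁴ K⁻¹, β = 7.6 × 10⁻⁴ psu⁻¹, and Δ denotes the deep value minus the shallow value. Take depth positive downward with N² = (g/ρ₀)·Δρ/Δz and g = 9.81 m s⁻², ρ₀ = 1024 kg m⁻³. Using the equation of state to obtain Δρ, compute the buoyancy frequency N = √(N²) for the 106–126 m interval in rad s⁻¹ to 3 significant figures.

0.0163 rad s⁻¹

ΔT = -4.1 K, ΔS = +0.12 psu (deep − shallow).
Δρ/ρ₀ = −αΔT + βΔS = 4.51 × 10⁻⁴ + 9.12 × 10⁻⁵ = 5.422 × 10⁻⁴, so Δρ ≈ 0.5552 kg m⁻³.
N² = (g/ρ₀)·Δρ/Δz = g·(Δρ/ρ₀)/Δz = 9.81 × 5.422 × 10⁻⁴ / 20 = 2.6595 × 10⁻⁴ s⁻².
N = √(2.6595 × 10⁻⁴) = 0.016308 rad s⁻¹ ≈ 0.0163 rad s⁻¹.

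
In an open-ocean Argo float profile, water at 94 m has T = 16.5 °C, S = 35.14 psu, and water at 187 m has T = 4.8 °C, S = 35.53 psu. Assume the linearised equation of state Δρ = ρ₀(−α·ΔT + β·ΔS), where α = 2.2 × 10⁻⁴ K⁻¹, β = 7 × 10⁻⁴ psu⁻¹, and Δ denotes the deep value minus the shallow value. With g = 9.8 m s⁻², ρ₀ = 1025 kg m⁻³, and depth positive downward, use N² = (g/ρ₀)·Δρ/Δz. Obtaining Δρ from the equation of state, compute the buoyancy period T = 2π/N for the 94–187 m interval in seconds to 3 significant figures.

363 s

ΔT = -11.7 K, ΔS = +0.39 psu (deep − shallow).
Δρ/ρ₀ = −αΔT + βΔS = 2.574 × 10⁻³ + 2.73 × 10⁻⁴ = 2.847 × 10⁻³, so Δρ ≈ 2.918 kg m⁻³.
N² = (g/ρ₀)·Δρ/Δz = g·(Δρ/ρ₀)/Δz = 9.8 × 2.847 × 10⁻³ / 93 = 3.0001 × 10⁻⁴ s⁻².
N = √(3.0001 × 10⁻⁴) = 0.017321 rad s⁻¹ → T = 2π/N = 362.75 s ≈ 363 s.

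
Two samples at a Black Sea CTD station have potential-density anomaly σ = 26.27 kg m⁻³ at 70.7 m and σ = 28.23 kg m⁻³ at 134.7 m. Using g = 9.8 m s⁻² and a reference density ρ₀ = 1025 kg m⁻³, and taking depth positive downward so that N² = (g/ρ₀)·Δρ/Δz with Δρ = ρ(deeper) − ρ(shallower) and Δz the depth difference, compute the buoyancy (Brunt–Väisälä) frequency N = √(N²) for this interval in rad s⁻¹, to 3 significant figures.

Δρ = 1028.23 − 1026.27 = 1.96 kg m⁻³ over Δz = 134.7 − 70.7 = 64 m.
N² = (9.8/1025) × (1.96/64) = 2.9280 × 10⁻⁴ s⁻².
N = √(2.9280 × 10⁻⁴) = 0.017111 rad s⁻¹ ≈ 0.0171 rad s⁻¹.

0.0171 rad s⁻¹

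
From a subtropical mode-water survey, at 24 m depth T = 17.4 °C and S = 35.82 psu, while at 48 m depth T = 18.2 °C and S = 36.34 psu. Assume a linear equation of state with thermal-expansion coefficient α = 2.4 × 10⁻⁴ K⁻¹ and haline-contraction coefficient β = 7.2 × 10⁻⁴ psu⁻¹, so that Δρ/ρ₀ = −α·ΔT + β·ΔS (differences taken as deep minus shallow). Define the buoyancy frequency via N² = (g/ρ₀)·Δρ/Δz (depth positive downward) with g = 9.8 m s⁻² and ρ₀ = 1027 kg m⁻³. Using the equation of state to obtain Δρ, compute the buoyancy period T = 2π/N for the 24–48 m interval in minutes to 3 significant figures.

ΔT = +0.8 K, ΔS = +0.52 psu (deep − shallow).
Δρ/ρ₀ = −αΔT + βΔS = -1.92 × 10⁻⁴ + 3.744 × 10⁻⁴ = 1.824 × 10⁻⁴, so Δρ ≈ 0.1873 kg m⁻³.
N² = (g/ρ₀)·Δρ/Δz = g·(Δρ/ρ₀)/Δz = 9.8 × 1.824 × 10⁻⁴ / 24 = 7.4480 × 10⁻⁵ s⁻².
N = √(7.4480 × 10⁻⁵) = 8.6302 × 10⁻³ rad s⁻¹ → T = 2π/N = 728.05 s = 12.134 min ≈ 12.1 min.

12.1 min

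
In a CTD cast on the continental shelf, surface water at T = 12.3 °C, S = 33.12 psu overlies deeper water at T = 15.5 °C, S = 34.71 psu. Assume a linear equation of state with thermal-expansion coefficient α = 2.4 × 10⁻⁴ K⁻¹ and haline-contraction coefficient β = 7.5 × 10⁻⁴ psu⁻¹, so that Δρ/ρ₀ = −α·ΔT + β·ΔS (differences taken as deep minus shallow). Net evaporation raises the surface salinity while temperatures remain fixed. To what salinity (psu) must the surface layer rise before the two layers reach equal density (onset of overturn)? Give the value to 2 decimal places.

33.69 psu

Neutral buoyancy requires −α(T_deep − T_surf) + β(S_deep − S_surf′) = 0.
S_surf′ = S_deep − (α/β)·ΔT = 34.71 − (2.4 × 10⁻⁴/7.5 × 10⁻⁴)·(+3.2) = 33.6860 psu.
Increase required: 33.6860 − 33.12 = 0.5660 psu.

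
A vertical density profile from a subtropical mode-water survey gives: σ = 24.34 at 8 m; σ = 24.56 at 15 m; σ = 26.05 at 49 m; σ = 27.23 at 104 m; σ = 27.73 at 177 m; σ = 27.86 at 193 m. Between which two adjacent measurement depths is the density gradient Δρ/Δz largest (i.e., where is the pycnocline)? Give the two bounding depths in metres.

15–49 m

Compute the density gradient over each adjacent pair:
  8–15 m: Δρ/Δz = 0.22/7 = 0.031 kg m⁻⁴
  15–49 m: Δρ/Δz = 1.49/34 = 0.044 kg m⁻⁴
  49–104 m: Δρ/Δz = 1.18/55 = 0.021 kg m⁻⁴
  104–177 m: Δρ/Δz = 0.50/73 = 6.8 × 10⁻³ kg m⁻⁴
  177–193 m: Δρ/Δz = 0.13/16 = 8.1 × 10⁻³ kg m⁻⁴
The largest gradient is in the 15–49 m interval — the pycnocline.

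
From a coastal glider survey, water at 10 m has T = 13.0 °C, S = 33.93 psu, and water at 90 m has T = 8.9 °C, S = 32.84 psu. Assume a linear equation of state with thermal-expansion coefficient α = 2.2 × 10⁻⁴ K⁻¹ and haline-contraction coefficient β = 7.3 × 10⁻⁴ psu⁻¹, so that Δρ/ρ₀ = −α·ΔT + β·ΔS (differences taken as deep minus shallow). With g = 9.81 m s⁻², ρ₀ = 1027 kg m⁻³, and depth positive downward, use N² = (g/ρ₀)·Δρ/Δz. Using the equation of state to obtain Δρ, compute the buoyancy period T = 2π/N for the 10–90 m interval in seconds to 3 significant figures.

ΔT = -4.1 K, ΔS = -1.09 psu (deep − shallow).
Δρ/ρ₀ = −αΔT + βΔS = 9.02 × 10⁻⁴ − 7.957 × 10⁻⁴ = 1.063 × 10⁻⁴, so Δρ ≈ 0.1092 kg m⁻³.
N² = (g/ρ₀)·Δρ/Δz = g·(Δρ/ρ₀)/Δz = 9.81 × 1.063 × 10⁻⁴ / 80 = 1.3035 × 10⁻⁵ s⁻².
N = √(1.3035 × 10⁻⁵) = 3.6104 × 10⁻³ rad s⁻¹ → T = 2π/N = 1.7403 × 10³ s ≈ 1.74 × 10³ s.

1.74 × 10³ s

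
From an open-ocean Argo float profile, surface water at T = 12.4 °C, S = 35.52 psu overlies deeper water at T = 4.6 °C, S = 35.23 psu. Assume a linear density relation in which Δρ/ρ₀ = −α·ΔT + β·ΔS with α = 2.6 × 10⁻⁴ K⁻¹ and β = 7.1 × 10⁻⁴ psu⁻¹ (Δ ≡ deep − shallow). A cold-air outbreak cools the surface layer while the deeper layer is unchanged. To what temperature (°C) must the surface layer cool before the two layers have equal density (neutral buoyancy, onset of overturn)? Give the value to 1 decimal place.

5.4 °C

Neutral buoyancy requires Δρ = 0, i.e. −α(T_deep − T_surf′) + β(S_deep − S_surf) = 0.
T_surf′ = T_deep − (β/α)·ΔS = 4.6 − (7.1 × 10⁻⁴/2.6 × 10⁻⁴)·(-0.29) = 5.392 °C.
Cooling required: 12.4 − (5.392) = 7.008 °C.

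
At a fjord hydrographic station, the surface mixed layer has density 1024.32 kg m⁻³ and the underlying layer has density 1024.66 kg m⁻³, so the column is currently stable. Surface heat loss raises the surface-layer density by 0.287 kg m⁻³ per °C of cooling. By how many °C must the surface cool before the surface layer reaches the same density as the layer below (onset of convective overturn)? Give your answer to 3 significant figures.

Density deficit of the surface layer: 1024.66 − 1024.32 = 0.34 kg m⁻³.
Required change = 0.34 / 0.287 = 1.18 °C.

1.18 °C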